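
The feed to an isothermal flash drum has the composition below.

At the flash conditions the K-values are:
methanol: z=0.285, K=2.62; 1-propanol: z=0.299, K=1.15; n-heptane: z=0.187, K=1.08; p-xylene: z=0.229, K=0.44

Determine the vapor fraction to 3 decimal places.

ψ = 0.858

Rachford–Rice: g(ψ) = Σ zᵢ(Kᵢ−1)/(1+ψ(Kᵢ−1)) = 0.
Feasibility: ΣzᵢKᵢ = 1.393, Σzᵢ/Kᵢ = 1.062 — both > 1, two phases present.
Newton iteration, ψ⁰ = 0.32:
  ψ = 0.320: g = 0.2052, g' = -0.438 → ψ = 0.788
  ψ = 0.788: g = 0.0274, g' = -0.381 → ψ = 0.860
  ψ = 0.860: g = -0.0008, g' = -0.404 → ψ = 0.858
Converged at ψ = 0.858.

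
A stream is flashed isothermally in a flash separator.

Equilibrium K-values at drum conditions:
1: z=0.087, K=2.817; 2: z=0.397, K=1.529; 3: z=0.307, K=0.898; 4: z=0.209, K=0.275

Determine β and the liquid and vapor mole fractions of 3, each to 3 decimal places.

Iterate (Newton) starting at β = 0.5:
  β = 0.500: g = -0.0218, g' = -0.422 → β = 0.448
  β = 0.448: g = -0.0005, g' = -0.404 → β = 0.447
Converged at β = 0.447.
Compositions from xᵢ = zᵢ/(1+β(Kᵢ−1)), yᵢ = Kᵢxᵢ:
  1: x = 0.048, y = 0.135
  2: x = 0.321, y = 0.491
  3: x = 0.322, y = 0.289
  4: x = 0.309, y = 0.085

β = 0.447, x_3 = 0.322, y_3 = 0.289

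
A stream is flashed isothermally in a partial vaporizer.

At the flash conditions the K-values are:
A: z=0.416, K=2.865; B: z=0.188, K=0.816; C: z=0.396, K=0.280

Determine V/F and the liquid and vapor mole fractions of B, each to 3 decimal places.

V/F = 0.407, x_B = 0.203, y_B = 0.166

Rachford–Rice: g(V/F) = Σ zᵢ(Kᵢ−1)/(1+V/F(Kᵢ−1)) = 0.
Feasibility: ΣzᵢKᵢ = 1.456, Σzᵢ/Kᵢ = 1.790 — both > 1, two phases present.
Newton–Raphson from V/F = 0.5:
  V/F = 0.500: g = -0.0821, g' = -0.896 → V/F = 0.408
  V/F = 0.408: g = -0.0009, g' = -0.886 → V/F = 0.407
Converged at V/F = 0.407.
Compositions from xᵢ = zᵢ/(1+V/F(Kᵢ−1)), yᵢ = Kᵢxᵢ:
  A: x = 0.236, y = 0.677
  B: x = 0.203, y = 0.166
  C: x = 0.560, y = 0.157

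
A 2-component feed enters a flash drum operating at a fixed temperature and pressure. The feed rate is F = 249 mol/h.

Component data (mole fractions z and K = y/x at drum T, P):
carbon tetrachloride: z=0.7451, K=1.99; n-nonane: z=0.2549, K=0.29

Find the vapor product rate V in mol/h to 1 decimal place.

V = 197.2 mol/h

Rachford–Rice: g(ψ) = Σ zᵢ(Kᵢ−1)/(1+ψ(Kᵢ−1)) = 0.
Feasibility: ΣzᵢKᵢ = 1.5567, Σzᵢ/Kᵢ = 1.2534 — both > 1, two phases present.
Newton iteration, ψ⁰ = 0.36:
  ψ = 0.3600: g = 0.30071, g' = -0.6288 → ψ = 0.8382
  ψ = 0.8382: g = -0.04389, g' = -1.0020 → ψ = 0.7944
  ψ = 0.7944: g = -0.00222, g' = -0.9049 → ψ = 0.7920
Converged at ψ = 0.7920.
Then V = ψ·F = 0.7920·249 = 197.2 mol/h and L = F − V = 51.8 mol/h.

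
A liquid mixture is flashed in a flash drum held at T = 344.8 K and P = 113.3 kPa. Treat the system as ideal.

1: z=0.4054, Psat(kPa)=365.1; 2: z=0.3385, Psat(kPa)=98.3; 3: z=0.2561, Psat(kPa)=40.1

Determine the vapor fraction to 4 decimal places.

ψ = 0.7016

Raoult's law: Kᵢ = Pᵢˢᵃᵗ/P = Pᵢˢᵃᵗ/113.3.
  K_1 = 365.1/113.3 = 3.222418, K_2 = 98.3/113.3 = 0.867608, K_3 = 40.1/113.3 = 0.353928
Rachford–Rice: g(ψ) = Σ zᵢ(Kᵢ−1)/(1+ψ(Kᵢ−1)) = 0.
Check two-phase: ΣzᵢKᵢ = 1.6907 > 1 and Σzᵢ/Kᵢ = 1.2396 > 1, so g(0) = 0.6907 > 0 and g(1) = -0.2396 < 0.
Newton iteration, ψ⁰ = 0.5:
  ψ = 0.5000: g = 0.13435, g' = -0.6893 → ψ = 0.6949
  ψ = 0.6949: g = 0.00448, g' = -0.6685 → ψ = 0.7016
Converged at ψ = 0.7016.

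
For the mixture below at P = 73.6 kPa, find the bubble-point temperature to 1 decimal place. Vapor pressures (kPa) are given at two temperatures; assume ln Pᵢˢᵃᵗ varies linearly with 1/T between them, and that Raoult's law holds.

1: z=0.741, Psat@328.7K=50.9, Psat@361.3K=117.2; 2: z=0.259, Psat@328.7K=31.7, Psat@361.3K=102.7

Bubble-point temperature: ΣzᵢPᵢˢᵃᵗ(T) = P. Interpolate ln Pᵢˢᵃᵗ = aᵢ + bᵢ/T.
  T = 328.7 K: ΣzᵢPᵢˢᵃᵗ = 45.93 kPa
  T = 361.3 K: ΣzᵢPᵢˢᵃᵗ = 113.44 kPa
  T = 345.0 K: ΣzᵢPᵢˢᵃᵗ = 73.57 kPa
  T = 353.1 K: ΣzᵢPᵢˢᵃᵗ = 91.64 kPa
  T = 349.1 K: ΣzᵢPᵢˢᵃᵗ = 82.31 kPa
  T = 347.1 K: ΣzᵢPᵢˢᵃᵗ = 77.94 kPa
Interpolating between 345.0 K and 347.1 K gives T ≈ 345.0 K.

T = 345.0 K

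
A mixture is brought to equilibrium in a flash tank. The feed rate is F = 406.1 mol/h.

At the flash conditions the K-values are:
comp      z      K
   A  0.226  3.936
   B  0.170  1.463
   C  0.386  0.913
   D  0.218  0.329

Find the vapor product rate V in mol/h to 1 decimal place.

Newton–Raphson from β = 0.68:
  β = 0.680: g = -0.0234, g' = -0.573 → β = 0.639
Converged at β = 0.639.
Then V = β·F = 0.6387·406.1 = 259.4 mol/h and L = F − V = 146.7 mol/h.

V = 259.4 mol/h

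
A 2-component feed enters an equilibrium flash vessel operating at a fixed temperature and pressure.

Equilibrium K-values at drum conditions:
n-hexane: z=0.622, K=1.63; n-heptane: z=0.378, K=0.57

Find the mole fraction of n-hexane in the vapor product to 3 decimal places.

y_n-hexane = 0.661

Material balance + equilibrium reduce to Σ zᵢ(Kᵢ−1)/(1+ψ(Kᵢ−1)) = 0.
Check two-phase: ΣzᵢKᵢ = 1.229 > 1 and Σzᵢ/Kᵢ = 1.045 > 1, so g(0) = 0.229 > 0 and g(1) = -0.045 < 0.
Newton iteration, ψ⁰ = 0.36:
  ψ = 0.360: g = 0.1271, g' = -0.262 → ψ = 0.845
  ψ = 0.845: g = 0.0003, g' = -0.278 → ψ = 0.847
Converged at ψ = 0.847.
Compositions from xᵢ = zᵢ/(1+ψ(Kᵢ−1)), yᵢ = Kᵢxᵢ:
  n-hexane: x = 0.406, y = 0.661
  n-heptane: x = 0.594, y = 0.339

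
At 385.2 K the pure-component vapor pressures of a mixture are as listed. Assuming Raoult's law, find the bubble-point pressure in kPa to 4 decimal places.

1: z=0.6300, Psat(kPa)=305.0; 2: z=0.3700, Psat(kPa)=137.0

Pbub = 242.8400 kPa

At the bubble point ψ → 0, so ΣzᵢKᵢ = 1 with Kᵢ = Pᵢˢᵃᵗ/P ⇒ P = ΣzᵢPᵢˢᵃᵗ.
P = 0.6300·305.0 + 0.3700·137.0 = 242.8400 kPa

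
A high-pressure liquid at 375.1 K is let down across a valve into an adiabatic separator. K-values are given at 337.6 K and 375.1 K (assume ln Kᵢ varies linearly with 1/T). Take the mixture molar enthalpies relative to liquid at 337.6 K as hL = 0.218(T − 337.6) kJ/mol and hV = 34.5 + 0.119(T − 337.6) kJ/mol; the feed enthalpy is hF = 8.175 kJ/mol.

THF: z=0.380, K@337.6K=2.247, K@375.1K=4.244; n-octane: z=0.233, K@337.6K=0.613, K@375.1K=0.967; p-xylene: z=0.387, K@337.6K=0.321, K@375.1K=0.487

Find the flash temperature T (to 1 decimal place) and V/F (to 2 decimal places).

Adiabatic flash: solve Rachford–Rice at each trial T, then check hF = ψ·hV(T) + (1−ψ)·hL(T).
  T = 337.6 K: K = (2.247, 0.613, 0.321), RR gives ψ = 0.166, H_out = 5.731 kJ/mol
  T = 375.1 K: K = (4.244, 0.967, 0.487), RR gives ψ = 0.797, H_out = 32.716 kJ/mol
  T = 356.4 K: K = (3.143, 0.780, 0.400), RR gives ψ = 0.505, H_out = 20.588 kJ/mol
  T = 347.0 K: K = (2.670, 0.694, 0.359), RR gives ψ = 0.351, H_out = 13.841 kJ/mol
  T = 342.3 K: K = (2.452, 0.653, 0.340), RR gives ψ = 0.265, H_out = 10.029 kJ/mol
  T = 340.0 K: K = (2.350, 0.633, 0.331), RR gives ψ = 0.218, H_out = 7.999 kJ/mol
Linear interpolation between T = 340.0 (H_out = 7.999) and T = 342.3 (H_out = 10.029) on hF = 8.175 gives T ≈ 340.2 K, at which ψ = 0.22.

T = 340.2 K, V/F = 0.22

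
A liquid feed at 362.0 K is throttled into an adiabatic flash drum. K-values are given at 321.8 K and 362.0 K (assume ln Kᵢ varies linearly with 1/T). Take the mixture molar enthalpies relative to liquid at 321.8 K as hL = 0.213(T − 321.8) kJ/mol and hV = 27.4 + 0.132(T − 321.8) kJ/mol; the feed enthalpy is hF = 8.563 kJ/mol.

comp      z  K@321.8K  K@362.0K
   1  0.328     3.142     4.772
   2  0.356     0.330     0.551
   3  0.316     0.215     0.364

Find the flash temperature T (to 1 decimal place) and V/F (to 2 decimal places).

Adiabatic flash: solve Rachford–Rice at each trial T, then check hF = ψ·hV(T) + (1−ψ)·hL(T).
  T = 321.8 K: K = (3.142, 0.330, 0.215), RR gives ψ = 0.139, H_out = 3.807 kJ/mol
  T = 362.0 K: K = (4.772, 0.551, 0.364), RR gives ψ = 0.427, H_out = 18.878 kJ/mol
  T = 341.9 K: K = (3.920, 0.433, 0.284), RR gives ψ = 0.283, H_out = 11.579 kJ/mol
  T = 331.9 K: K = (3.523, 0.380, 0.248), RR gives ψ = 0.214, H_out = 7.836 kJ/mol
  T = 336.9 K: K = (3.719, 0.406, 0.266), RR gives ψ = 0.249, H_out = 9.729 kJ/mol
  T = 334.4 K: K = (3.621, 0.393, 0.257), RR gives ψ = 0.231, H_out = 8.789 kJ/mol
  T = 333.1 K: K = (3.570, 0.386, 0.253), RR gives ψ = 0.222, H_out = 8.295 kJ/mol
Linear interpolation between T = 333.1 (H_out = 8.295) and T = 334.4 (H_out = 8.789) on hF = 8.563 gives T ≈ 333.8 K, at which ψ = 0.23.

T = 333.8 K, V/F = 0.23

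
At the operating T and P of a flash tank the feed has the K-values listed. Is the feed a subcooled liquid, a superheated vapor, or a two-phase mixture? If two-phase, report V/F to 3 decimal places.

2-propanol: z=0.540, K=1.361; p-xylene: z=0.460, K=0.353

ΣzᵢKᵢ = 0.897; Σzᵢ/Kᵢ = 1.700.
Since ΣzᵢKᵢ < 1 the mixture is below its bubble point — single liquid phase.

subcooled liquid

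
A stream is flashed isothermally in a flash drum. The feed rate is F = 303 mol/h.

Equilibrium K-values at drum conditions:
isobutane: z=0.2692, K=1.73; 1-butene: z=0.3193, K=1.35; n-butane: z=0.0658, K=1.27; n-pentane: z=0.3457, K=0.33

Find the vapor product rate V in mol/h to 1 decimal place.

V = 81.9 mol/h

Material balance + equilibrium reduce to Σ zᵢ(Kᵢ−1)/(1+ψ(Kᵢ−1)) = 0.
g(0) = ΣzᵢKᵢ − 1 = 0.0944 and g(1) = 1 − Σzᵢ/Kᵢ = -0.4915, so a root lies in (0, 1).
Iterate (Newton) starting at ψ = 0.48:
  ψ = 0.4800: g = -0.08449, g' = -0.4483 → ψ = 0.2915
  ψ = 0.2915: g = -0.00793, g' = -0.3735 → ψ = 0.2703
  ψ = 0.2703: g = -0.00006, g' = -0.3683 → ψ = 0.2701
Converged at ψ = 0.2701.
Then V = ψ·F = 0.2701·303 = 81.9 mol/h and L = F − V = 221.1 mol/h.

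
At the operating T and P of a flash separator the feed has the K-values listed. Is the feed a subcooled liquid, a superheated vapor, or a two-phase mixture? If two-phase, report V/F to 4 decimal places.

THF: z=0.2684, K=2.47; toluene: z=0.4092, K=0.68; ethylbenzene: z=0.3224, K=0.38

two-phase, V/F = 0.0930

ΣzᵢKᵢ = 1.0637; Σzᵢ/Kᵢ = 1.5588.
Both exceed 1, so a two-phase solution exists.
Let ψ = V/F and solve Σ zᵢ(Kᵢ−1)/(1+ψ(Kᵢ−1)) = 0.
Iterate (Newton) starting at ψ = 0.63:
  ψ = 0.6300: g = -0.28717, g' = -0.5558 → ψ = 0.1133
  ψ = 0.1133: g = -0.01264, g' = -0.6147 → ψ = 0.0927
  ψ = 0.0927: g = 0.00019, g' = -0.6332 → ψ = 0.0930
Converged at ψ = 0.0930.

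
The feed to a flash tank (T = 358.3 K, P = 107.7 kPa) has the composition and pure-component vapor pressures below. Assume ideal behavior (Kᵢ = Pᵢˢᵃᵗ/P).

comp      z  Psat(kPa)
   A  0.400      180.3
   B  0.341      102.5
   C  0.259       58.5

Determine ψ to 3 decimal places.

Raoult's law: Kᵢ = Pᵢˢᵃᵗ/P = Pᵢˢᵃᵗ/107.7.
  K_A = 180.3/107.7 = 1.67409, K_B = 102.5/107.7 = 0.95172, K_C = 58.5/107.7 = 0.54318
Let ψ = V/F and solve Σ zᵢ(Kᵢ−1)/(1+ψ(Kᵢ−1)) = 0.
g(0) = ΣzᵢKᵢ − 1 = 0.135 and g(1) = 1 − Σzᵢ/Kᵢ = -0.074, so a root lies in (0, 1).
Iterate (Newton) starting at ψ = 0.43:
  ψ = 0.430: g = 0.0450, g' = -0.194 → ψ = 0.662
  ψ = 0.662: g = -0.0002, g' = -0.199 → ψ = 0.661
Converged at ψ = 0.661.

ψ = 0.661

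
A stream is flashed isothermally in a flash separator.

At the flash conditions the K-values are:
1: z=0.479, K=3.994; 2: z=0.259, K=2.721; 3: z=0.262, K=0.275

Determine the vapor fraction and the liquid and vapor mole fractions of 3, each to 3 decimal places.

ψ = 0.910, x_3 = 0.771, y_3 = 0.212

Rachford–Rice: g(ψ) = Σ zᵢ(Kᵢ−1)/(1+ψ(Kᵢ−1)) = 0.
g(0) = ΣzᵢKᵢ − 1 = 1.690 and g(1) = 1 − Σzᵢ/Kᵢ = -0.168, so a root lies in (0, 1).
Newton iteration, ψ⁰ = 0.67:
  ψ = 0.670: g = 0.3147, g' = -1.161 → ψ = 0.941
  ψ = 0.941: g = -0.0519, g' = -1.770 → ψ = 0.912
  ψ = 0.912: g = -0.0022, g' = -1.623 → ψ = 0.910
Converged at ψ = 0.910.
Compositions from xᵢ = zᵢ/(1+ψ(Kᵢ−1)), yᵢ = Kᵢxᵢ:
  1: x = 0.129, y = 0.514
  2: x = 0.101, y = 0.275
  3: x = 0.771, y = 0.212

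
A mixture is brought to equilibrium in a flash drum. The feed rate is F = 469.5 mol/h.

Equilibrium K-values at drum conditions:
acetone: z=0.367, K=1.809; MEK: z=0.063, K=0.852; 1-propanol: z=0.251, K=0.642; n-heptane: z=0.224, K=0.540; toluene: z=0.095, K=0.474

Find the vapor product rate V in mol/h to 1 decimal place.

Iterate (Newton) starting at ψ = 0.46:
  ψ = 0.460: g = -0.0978, g' = -0.297 → ψ = 0.131
  ψ = 0.131: g = 0.0014, g' = -0.317 → ψ = 0.135
Converged at ψ = 0.135.
Then V = ψ·F = 0.1353·469.5 = 63.5 mol/h and L = F − V = 406.0 mol/h.

V = 63.5 mol/h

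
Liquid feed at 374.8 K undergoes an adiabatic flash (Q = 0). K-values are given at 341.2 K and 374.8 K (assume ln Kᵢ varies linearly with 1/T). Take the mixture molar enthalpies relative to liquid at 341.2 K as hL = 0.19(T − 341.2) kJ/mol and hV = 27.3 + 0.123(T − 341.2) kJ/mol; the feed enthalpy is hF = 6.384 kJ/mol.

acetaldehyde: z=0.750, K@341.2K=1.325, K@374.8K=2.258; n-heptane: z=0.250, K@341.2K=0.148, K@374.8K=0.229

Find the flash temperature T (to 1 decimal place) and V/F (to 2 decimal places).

Adiabatic flash: solve Rachford–Rice at each trial T, then check hF = ψ·hV(T) + (1−ψ)·hL(T).
  T = 341.2 K: K = (1.325, 0.148), RR gives ψ = 0.111, H_out = 3.032 kJ/mol
  T = 374.8 K: K = (2.258, 0.229), RR gives ψ = 0.774, H_out = 25.773 kJ/mol
  T = 358.0 K: K = (1.751, 0.186), RR gives ψ = 0.589, H_out = 18.600 kJ/mol
  T = 349.6 K: K = (1.528, 0.166), RR gives ψ = 0.427, H_out = 13.003 kJ/mol
  T = 345.4 K: K = (1.424, 0.157), RR gives ψ = 0.301, H_out = 8.919 kJ/mol
  T = 343.3 K: K = (1.374, 0.152), RR gives ψ = 0.217, H_out = 6.282 kJ/mol
Linear interpolation between T = 343.3 (H_out = 6.282) and T = 345.4 (H_out = 8.919) on hF = 6.384 gives T ≈ 343.4 K, at which ψ = 0.22.

T = 343.4 K, V/F = 0.22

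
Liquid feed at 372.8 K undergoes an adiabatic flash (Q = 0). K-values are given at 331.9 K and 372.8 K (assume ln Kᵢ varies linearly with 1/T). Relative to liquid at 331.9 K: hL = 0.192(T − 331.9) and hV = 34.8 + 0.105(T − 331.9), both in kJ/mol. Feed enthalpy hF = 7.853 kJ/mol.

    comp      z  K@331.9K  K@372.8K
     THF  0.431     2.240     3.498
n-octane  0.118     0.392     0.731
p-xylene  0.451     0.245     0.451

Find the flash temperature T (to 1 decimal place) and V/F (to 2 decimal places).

T = 336.8 K, V/F = 0.20

Adiabatic flash: solve Rachford–Rice at each trial T, then check hF = ψ·hV(T) + (1−ψ)·hL(T).
  T = 331.9 K: K = (2.240, 0.392, 0.245), RR gives ψ = 0.136, H_out = 4.718 kJ/mol
  T = 372.8 K: K = (3.498, 0.731, 0.451), RR gives ψ = 0.632, H_out = 27.602 kJ/mol
  T = 352.4 K: K = (2.837, 0.545, 0.339), RR gives ψ = 0.383, H_out = 16.595 kJ/mol
  T = 342.1 K: K = (2.528, 0.464, 0.289), RR gives ψ = 0.265, H_out = 10.954 kJ/mol
  T = 337.0 K: K = (2.382, 0.427, 0.267), RR gives ψ = 0.203, H_out = 7.953 kJ/mol
  T = 334.4 K: K = (2.309, 0.409, 0.255), RR gives ψ = 0.169, H_out = 6.339 kJ/mol
  T = 335.7 K: K = (2.345, 0.418, 0.261), RR gives ψ = 0.186, H_out = 7.155 kJ/mol
Linear interpolation between T = 335.7 (H_out = 7.155) and T = 337.0 (H_out = 7.953) on hF = 7.853 gives T ≈ 336.8 K, at which ψ = 0.20.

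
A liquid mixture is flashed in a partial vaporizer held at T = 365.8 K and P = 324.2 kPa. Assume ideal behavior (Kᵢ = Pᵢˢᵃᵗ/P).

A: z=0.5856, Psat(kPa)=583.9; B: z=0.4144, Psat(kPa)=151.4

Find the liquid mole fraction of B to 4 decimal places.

Raoult's law: Kᵢ = Pᵢˢᵃᵗ/P = Pᵢˢᵃᵗ/324.2.
  K_A = 583.9/324.2 = 1.801049, K_B = 151.4/324.2 = 0.466996
Material balance + equilibrium reduce to Σ zᵢ(Kᵢ−1)/(1+V/F(Kᵢ−1)) = 0.
g(0) = ΣzᵢKᵢ − 1 = 0.2482 and g(1) = 1 − Σzᵢ/Kᵢ = -0.2125, so a root lies in (0, 1).
Iterate (Newton) starting at V/F = 0.5:
  V/F = 0.5000: g = 0.03381, g' = -0.4104 → V/F = 0.5824
  V/F = 0.5824: g = -0.00044, g' = -0.4223 → V/F = 0.5814
Converged at V/F = 0.5814.
Compositions from xᵢ = zᵢ/(1+V/F(Kᵢ−1)), yᵢ = Kᵢxᵢ:
  A: x = 0.3995, y = 0.7196
  B: x = 0.6005, y = 0.2804

x_B = 0.6005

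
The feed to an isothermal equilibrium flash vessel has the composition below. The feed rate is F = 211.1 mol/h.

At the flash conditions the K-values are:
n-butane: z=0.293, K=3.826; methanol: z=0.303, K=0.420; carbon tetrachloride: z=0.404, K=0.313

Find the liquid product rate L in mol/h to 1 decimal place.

Iterate (Newton) starting at β = 0.5:
  β = 0.500: g = -0.3271, g' = -1.046 → β = 0.187
  β = 0.187: g = 0.0256, g' = -1.380 → β = 0.206
Converged at β = 0.206.
Then V = β·F = 0.2063·211.1 = 43.6 mol/h and L = F − V = 167.5 mol/h.

L = 167.5 mol/h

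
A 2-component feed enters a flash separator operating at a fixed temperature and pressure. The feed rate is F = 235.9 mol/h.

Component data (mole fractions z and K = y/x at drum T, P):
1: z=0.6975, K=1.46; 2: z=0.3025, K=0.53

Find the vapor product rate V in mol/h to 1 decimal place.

Let ψ = V/F and solve Σ zᵢ(Kᵢ−1)/(1+ψ(Kᵢ−1)) = 0.
Check two-phase: ΣzᵢKᵢ = 1.1787 > 1 and Σzᵢ/Kᵢ = 1.0485 > 1, so g(0) = 0.1787 > 0 and g(1) = -0.0485 < 0.
Iterate (Newton) starting at ψ = 0.3:
  ψ = 0.3000: g = 0.11643, g' = -0.2045 → ψ = 0.8693
  ψ = 0.8693: g = -0.01119, g' = -0.2663 → ψ = 0.8273
  ψ = 0.8273: g = -0.00021, g' = -0.2563 → ψ = 0.8264
Converged at ψ = 0.8264.
Then V = ψ·F = 0.8264·235.9 = 195.0 mol/h and L = F − V = 40.9 mol/h.

V = 195.0 mol/h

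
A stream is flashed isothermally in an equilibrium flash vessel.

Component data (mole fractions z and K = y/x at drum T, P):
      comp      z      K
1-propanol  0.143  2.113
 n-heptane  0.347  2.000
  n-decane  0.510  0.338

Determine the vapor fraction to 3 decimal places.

ψ = 0.246

Rachford–Rice: g(ψ) = Σ zᵢ(Kᵢ−1)/(1+ψ(Kᵢ−1)) = 0.
Feasibility: ΣzᵢKᵢ = 1.169, Σzᵢ/Kᵢ = 1.750 — both > 1, two phases present.
Iterate (Newton) starting at ψ = 0.5:
  ψ = 0.500: g = -0.1711, g' = -0.727 → ψ = 0.265
  ψ = 0.265: g = -0.0120, g' = -0.651 → ψ = 0.246
Converged at ψ = 0.246.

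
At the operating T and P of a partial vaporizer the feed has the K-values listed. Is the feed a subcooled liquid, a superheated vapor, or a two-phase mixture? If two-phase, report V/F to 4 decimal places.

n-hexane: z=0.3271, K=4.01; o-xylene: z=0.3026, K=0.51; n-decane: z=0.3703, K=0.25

two-phase, V/F = 0.2884

ΣzᵢKᵢ = 1.5586; Σzᵢ/Kᵢ = 2.1561.
Both exceed 1, so a two-phase solution exists.
Material balance + equilibrium reduce to Σ zᵢ(Kᵢ−1)/(1+ψ(Kᵢ−1)) = 0.
Iterate (Newton) starting at ψ = 0.66:
  ψ = 0.6600: g = -0.43943, g' = -1.3077 → ψ = 0.3240
  ψ = 0.3240: g = -0.04464, g' = -1.2258 → ψ = 0.2876
  ψ = 0.2876: g = 0.00109, g' = -1.2886 → ψ = 0.2884
Converged at ψ = 0.2884.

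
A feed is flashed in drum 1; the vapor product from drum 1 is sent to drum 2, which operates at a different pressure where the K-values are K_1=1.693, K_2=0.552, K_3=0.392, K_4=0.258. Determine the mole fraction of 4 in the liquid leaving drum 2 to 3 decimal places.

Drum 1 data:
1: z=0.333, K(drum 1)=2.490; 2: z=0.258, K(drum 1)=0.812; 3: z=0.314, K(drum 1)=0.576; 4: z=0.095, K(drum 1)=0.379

Drum 1:
Newton iteration, ψ₁⁰ = 0.5:
  ψ₁ = 0.500: g = -0.0237, g' = -0.422 → ψ₁ = 0.444
  ψ₁ = 0.444: g = 0.0003, g' = -0.434 → ψ₁ = 0.445
Converged at ψ₁ = 0.445.
Drum-1 compositions:
  1: x = 0.200, y = 0.499
  2: x = 0.282, y = 0.229
  3: x = 0.387, y = 0.223
  4: x = 0.131, y = 0.050
Drum-2 feed = drum-1 vapor: z₂ = (0.4988, 0.2286, 0.2229, 0.0497).
Drum 2:
Let ψ₂ = V/F and solve Σ zᵢ(Kᵢ−1)/(1+ψ₂(Kᵢ−1)) = 0.
Check two-phase: ΣzᵢKᵢ = 1.071 > 1 and Σzᵢ/Kᵢ = 1.470 > 1, so g(0) = 0.071 > 0 and g(1) = -0.470 < 0.
Newton–Raphson from ψ₂ = 0.36:
  ψ₂ = 0.360: g = -0.0693, g' = -0.405 → ψ₂ = 0.189
  ψ₂ = 0.189: g = -0.0022, g' = -0.384 → ψ₂ = 0.183
Converged at ψ₂ = 0.183.
  1: x = 0.443, y = 0.749
  2: x = 0.249, y = 0.137
  3: x = 0.251, y = 0.098
  4: x = 0.058, y = 0.015

x_4 (drum 2) = 0.058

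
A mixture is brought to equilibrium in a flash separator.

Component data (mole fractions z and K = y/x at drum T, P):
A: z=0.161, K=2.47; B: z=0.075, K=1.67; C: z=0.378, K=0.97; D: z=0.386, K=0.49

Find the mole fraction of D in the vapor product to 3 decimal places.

y_D = 0.209

Material balance + equilibrium reduce to Σ zᵢ(Kᵢ−1)/(1+β(Kᵢ−1)) = 0.
g(0) = ΣzᵢKᵢ − 1 = 0.079 and g(1) = 1 − Σzᵢ/Kᵢ = -0.288, so a root lies in (0, 1).
Newton–Raphson from β = 0.31:
  β = 0.310: g = -0.0411, g' = -0.329 → β = 0.185
  β = 0.185: g = 0.0019, g' = -0.364 → β = 0.191
Converged at β = 0.191.
Compositions from xᵢ = zᵢ/(1+β(Kᵢ−1)), yᵢ = Kᵢxᵢ:
  A: x = 0.126, y = 0.311
  B: x = 0.067, y = 0.111
  C: x = 0.380, y = 0.369
  D: x = 0.428, y = 0.209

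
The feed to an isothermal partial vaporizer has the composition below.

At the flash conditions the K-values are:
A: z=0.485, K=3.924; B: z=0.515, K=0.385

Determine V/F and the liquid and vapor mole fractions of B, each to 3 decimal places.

Material balance + equilibrium reduce to Σ zᵢ(Kᵢ−1)/(1+V/F(Kᵢ−1)) = 0.
Check two-phase: ΣzᵢKᵢ = 2.101 > 1 and Σzᵢ/Kᵢ = 1.461 > 1, so g(0) = 1.101 > 0 and g(1) = -0.461 < 0.
Binary case is linear: z₁(K₁−1)(1+V/F(K₂−1)) + z₂(K₂−1)(1+V/F(K₁−1)) = 0
⇒ V/F = [z₁(K₁−1)+z₂(K₂−1)] / [−(K₁−1)(K₂−1)] = 1.1014/1.7983 = 0.612
Compositions from xᵢ = zᵢ/(1+V/F(Kᵢ−1)), yᵢ = Kᵢxᵢ:
  A: x = 0.174, y = 0.682
  B: x = 0.826, y = 0.318

V/F = 0.612, x_B = 0.826, y_B = 0.318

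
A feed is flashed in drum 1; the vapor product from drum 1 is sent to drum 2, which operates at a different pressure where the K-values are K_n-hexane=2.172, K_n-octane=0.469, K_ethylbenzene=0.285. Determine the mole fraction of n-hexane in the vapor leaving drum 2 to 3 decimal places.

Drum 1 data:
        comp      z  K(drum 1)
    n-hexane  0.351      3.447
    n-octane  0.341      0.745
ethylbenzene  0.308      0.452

y_n-hexane (drum 2) = 0.744

Drum 1:
Rachford–Rice: g(ψ₁) = Σ zᵢ(Kᵢ−1)/(1+ψ₁(Kᵢ−1)) = 0.
Check two-phase: ΣzᵢKᵢ = 1.603 > 1 and Σzᵢ/Kᵢ = 1.241 > 1, so g(0) = 0.603 > 0 and g(1) = -0.241 < 0.
Iterate (Newton) starting at ψ₁ = 0.5:
  ψ₁ = 0.500: g = 0.0541, g' = -0.630 → ψ₁ = 0.586
  ψ₁ = 0.586: g = 0.0020, g' = -0.586 → ψ₁ = 0.589
Converged at ψ₁ = 0.589.
Drum-1 compositions:
  n-hexane: x = 0.144, y = 0.495
  n-octane: x = 0.401, y = 0.299
  ethylbenzene: x = 0.455, y = 0.206
Drum-2 feed = drum-1 vapor: z₂ = (0.4954, 0.2990, 0.2056).
Drum 2:
Material balance + equilibrium reduce to Σ zᵢ(Kᵢ−1)/(1+ψ₂(Kᵢ−1)) = 0.
g(0) = ΣzᵢKᵢ − 1 = 0.275 and g(1) = 1 − Σzᵢ/Kᵢ = -0.587, so a root lies in (0, 1).
Iterate (Newton) starting at ψ₂ = 0.5:
  ψ₂ = 0.500: g = -0.0789, g' = -0.681 → ψ₂ = 0.384
  ψ₂ = 0.384: g = -0.0018, g' = -0.656 → ψ₂ = 0.381
Converged at ψ₂ = 0.381.
  n-hexane: x = 0.342, y = 0.744
  n-octane: x = 0.375, y = 0.176
  ethylbenzene: x = 0.283, y = 0.081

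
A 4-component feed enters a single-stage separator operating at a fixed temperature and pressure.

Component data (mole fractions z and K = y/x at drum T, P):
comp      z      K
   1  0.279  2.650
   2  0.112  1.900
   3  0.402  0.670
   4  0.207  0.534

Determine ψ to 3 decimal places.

Rachford–Rice: g(ψ) = Σ zᵢ(Kᵢ−1)/(1+ψ(Kᵢ−1)) = 0.
Check two-phase: ΣzᵢKᵢ = 1.332 > 1 and Σzᵢ/Kᵢ = 1.152 > 1, so g(0) = 0.332 > 0 and g(1) = -0.152 < 0.
Newton iteration, ψ⁰ = 0.3:
  ψ = 0.300: g = 0.1279, g' = -0.511 → ψ = 0.550
  ψ = 0.550: g = 0.0168, g' = -0.396 → ψ = 0.593
Converged at ψ = 0.593.

ψ = 0.593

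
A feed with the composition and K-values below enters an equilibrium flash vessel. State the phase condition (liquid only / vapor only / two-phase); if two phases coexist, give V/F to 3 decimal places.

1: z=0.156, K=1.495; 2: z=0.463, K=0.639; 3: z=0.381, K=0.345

liquid only

ΣzᵢKᵢ = 0.661; Σzᵢ/Kᵢ = 1.933.
Since ΣzᵢKᵢ < 1 the mixture is below its bubble point — single liquid phase.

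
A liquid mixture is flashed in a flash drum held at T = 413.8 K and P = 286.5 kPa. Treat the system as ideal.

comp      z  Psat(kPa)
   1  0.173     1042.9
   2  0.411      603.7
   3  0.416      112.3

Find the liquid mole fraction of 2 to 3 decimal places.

x_2 = 0.236

Raoult's law: Kᵢ = Pᵢˢᵃᵗ/P = Pᵢˢᵃᵗ/286.5.
  K_1 = 1042.9/286.5 = 3.64014, K_2 = 603.7/286.5 = 2.10716, K_3 = 112.3/286.5 = 0.39197
Rachford–Rice: g(β) = Σ zᵢ(Kᵢ−1)/(1+β(Kᵢ−1)) = 0.
Feasibility: ΣzᵢKᵢ = 1.659, Σzᵢ/Kᵢ = 1.304 — both > 1, two phases present.
Iterate (Newton) starting at β = 0.5:
  β = 0.500: g = 0.1263, g' = -0.750 → β = 0.668
  β = 0.668: g = 0.0006, g' = -0.761 → β = 0.669
Converged at β = 0.669.
Compositions from xᵢ = zᵢ/(1+β(Kᵢ−1)), yᵢ = Kᵢxᵢ:
  1: x = 0.063, y = 0.228
  2: x = 0.236, y = 0.497
  3: x = 0.701, y = 0.275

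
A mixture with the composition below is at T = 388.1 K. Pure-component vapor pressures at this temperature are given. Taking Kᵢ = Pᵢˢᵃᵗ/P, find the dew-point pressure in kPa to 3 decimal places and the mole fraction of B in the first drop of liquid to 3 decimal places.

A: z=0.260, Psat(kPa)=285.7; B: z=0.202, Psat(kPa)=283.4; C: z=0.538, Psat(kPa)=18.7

At the dew point ψ → 1, so Σzᵢ/Kᵢ = 1 with Kᵢ = Pᵢˢᵃᵗ/P ⇒ 1/P = Σzᵢ/Pᵢˢᵃᵗ.
1/P = 0.260/285.7 + 0.202/283.4 + 0.538/18.7 = 0.030393 ⇒ P = 32.902 kPa
xᵢ = zᵢP/Pᵢˢᵃᵗ ⇒ x_B = 0.202·32.902/283.4 = 0.023

Pdew = 32.902 kPa, x_B = 0.023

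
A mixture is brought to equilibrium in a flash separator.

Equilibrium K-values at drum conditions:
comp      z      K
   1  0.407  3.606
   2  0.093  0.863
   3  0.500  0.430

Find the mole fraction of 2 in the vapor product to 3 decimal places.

y_2 = 0.087

Iterate (Newton) starting at ψ = 0.5:
  ψ = 0.500: g = 0.0483, g' = -0.841 → ψ = 0.557
  ψ = 0.557: g = 0.0009, g' = -0.811 → ψ = 0.559
Converged at ψ = 0.559.
Compositions from xᵢ = zᵢ/(1+ψ(Kᵢ−1)), yᵢ = Kᵢxᵢ:
  1: x = 0.166, y = 0.598
  2: x = 0.101, y = 0.087
  3: x = 0.734, y = 0.315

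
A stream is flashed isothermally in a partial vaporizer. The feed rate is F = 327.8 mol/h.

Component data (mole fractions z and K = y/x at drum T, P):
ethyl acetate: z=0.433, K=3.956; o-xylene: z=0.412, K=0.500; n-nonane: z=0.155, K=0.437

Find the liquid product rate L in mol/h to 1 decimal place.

L = 116.7 mol/h

Iterate (Newton) starting at ψ = 0.49:
  ψ = 0.490: g = 0.1294, g' = -0.906 → ψ = 0.633
  ψ = 0.633: g = 0.0089, g' = -0.798 → ψ = 0.644
Converged at ψ = 0.644.
Then V = ψ·F = 0.6441·327.8 = 211.1 mol/h and L = F − V = 116.7 mol/h.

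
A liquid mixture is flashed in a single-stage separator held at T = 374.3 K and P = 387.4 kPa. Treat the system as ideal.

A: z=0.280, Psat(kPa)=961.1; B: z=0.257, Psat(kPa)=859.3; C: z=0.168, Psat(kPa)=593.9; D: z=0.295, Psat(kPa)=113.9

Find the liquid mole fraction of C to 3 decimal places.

x_C = 0.121

Raoult's law: Kᵢ = Pᵢˢᵃᵗ/P = Pᵢˢᵃᵗ/387.4.
  K_A = 961.1/387.4 = 2.48090, K_B = 859.3/387.4 = 2.21812, K_C = 593.9/387.4 = 1.53304, K_D = 113.9/387.4 = 0.29401
Newton iteration, β⁰ = 0.34:
  β = 0.340: g = 0.2989, g' = -0.751 → β = 0.738
  β = 0.738: g = -0.0075, g' = -0.911 → β = 0.730
Converged at β = 0.730.
Compositions from xᵢ = zᵢ/(1+β(Kᵢ−1)), yᵢ = Kᵢxᵢ:
  A: x = 0.135, y = 0.334
  B: x = 0.136, y = 0.302
  C: x = 0.121, y = 0.185
  D: x = 0.608, y = 0.179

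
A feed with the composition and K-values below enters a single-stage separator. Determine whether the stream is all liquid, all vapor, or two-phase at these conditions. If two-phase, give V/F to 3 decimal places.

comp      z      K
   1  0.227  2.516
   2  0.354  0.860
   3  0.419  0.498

two-phase, V/F = 0.155

ΣzᵢKᵢ = 1.084; Σzᵢ/Kᵢ = 1.343.
Both exceed 1, so a two-phase solution exists.
Material balance + equilibrium reduce to Σ zᵢ(Kᵢ−1)/(1+ψ(Kᵢ−1)) = 0.
Newton–Raphson from ψ = 0.64:
  ψ = 0.640: g = -0.1897, g' = -0.372 → ψ = 0.130
  ψ = 0.130: g = 0.0119, g' = -0.492 → ψ = 0.154
  ψ = 0.154: g = 0.0002, g' = -0.474 → ψ = 0.155
Converged at ψ = 0.155.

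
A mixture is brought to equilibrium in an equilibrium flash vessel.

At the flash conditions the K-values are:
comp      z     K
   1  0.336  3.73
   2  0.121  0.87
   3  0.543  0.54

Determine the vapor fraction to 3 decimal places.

ψ = 0.576

Material balance + equilibrium reduce to Σ zᵢ(Kᵢ−1)/(1+ψ(Kᵢ−1)) = 0.
Feasibility: ΣzᵢKᵢ = 1.652, Σzᵢ/Kᵢ = 1.235 — both > 1, two phases present.
Newton iteration, ψ⁰ = 0.5:
  ψ = 0.500: g = 0.0466, g' = -0.644 → ψ = 0.572
  ψ = 0.572: g = 0.0019, g' = -0.595 → ψ = 0.576
Converged at ψ = 0.576.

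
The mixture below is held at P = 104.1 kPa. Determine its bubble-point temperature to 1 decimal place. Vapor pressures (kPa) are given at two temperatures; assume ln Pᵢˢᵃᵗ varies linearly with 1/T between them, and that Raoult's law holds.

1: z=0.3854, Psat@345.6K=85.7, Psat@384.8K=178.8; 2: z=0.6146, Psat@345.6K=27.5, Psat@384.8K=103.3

T = 374.7 K

Bubble-point temperature: ΣzᵢPᵢˢᵃᵗ(T) = P. Interpolate ln Pᵢˢᵃᵗ = aᵢ + bᵢ/T.
  T = 345.6 K: ΣzᵢPᵢˢᵃᵗ = 49.93 kPa
  T = 384.8 K: ΣzᵢPᵢˢᵃᵗ = 132.40 kPa
  T = 365.2 K: ΣzᵢPᵢˢᵃᵗ = 82.60 kPa
  T = 375.0 K: ΣzᵢPᵢˢᵃᵗ = 104.97 kPa
  T = 370.1 K: ΣzᵢPᵢˢᵃᵗ = 93.21 kPa
  T = 372.6 K: ΣzᵢPᵢˢᵃᵗ = 99.06 kPa
  T = 373.8 K: ΣzᵢPᵢˢᵃᵗ = 101.98 kPa
Interpolating between 373.8 K and 375.0 K gives T ≈ 374.7 K.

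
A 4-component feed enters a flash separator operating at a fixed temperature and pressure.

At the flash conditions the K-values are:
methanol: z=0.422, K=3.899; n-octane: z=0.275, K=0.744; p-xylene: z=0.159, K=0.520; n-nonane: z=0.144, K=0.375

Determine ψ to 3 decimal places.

Let ψ = V/F and solve Σ zᵢ(Kᵢ−1)/(1+ψ(Kᵢ−1)) = 0.
Feasibility: ΣzᵢKᵢ = 1.987, Σzᵢ/Kᵢ = 1.168 — both > 1, two phases present.
Iterate (Newton) starting at ψ = 0.5:
  ψ = 0.500: g = 0.1874, g' = -0.797 → ψ = 0.735
  ψ = 0.735: g = 0.0196, g' = -0.669 → ψ = 0.764
Converged at ψ = 0.764.

ψ = 0.764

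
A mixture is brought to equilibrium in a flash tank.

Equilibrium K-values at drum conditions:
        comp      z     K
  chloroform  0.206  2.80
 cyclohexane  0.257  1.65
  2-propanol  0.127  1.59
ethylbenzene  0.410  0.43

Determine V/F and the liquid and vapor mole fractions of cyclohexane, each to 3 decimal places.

Material balance + equilibrium reduce to Σ zᵢ(Kᵢ−1)/(1+V/F(Kᵢ−1)) = 0.
Feasibility: ΣzᵢKᵢ = 1.379, Σzᵢ/Kᵢ = 1.263 — both > 1, two phases present.
Newton–Raphson from V/F = 0.5:
  V/F = 0.500: g = 0.0522, g' = -0.534 → V/F = 0.598
  V/F = 0.598: g = -0.0002, g' = -0.542 → V/F = 0.597
Converged at V/F = 0.597.
Compositions from xᵢ = zᵢ/(1+V/F(Kᵢ−1)), yᵢ = Kᵢxᵢ:
  chloroform: x = 0.099, y = 0.278
  cyclohexane: x = 0.185, y = 0.305
  2-propanol: x = 0.094, y = 0.149
  ethylbenzene: x = 0.622, y = 0.267

V/F = 0.597, x_cyclohexane = 0.185, y_cyclohexane = 0.305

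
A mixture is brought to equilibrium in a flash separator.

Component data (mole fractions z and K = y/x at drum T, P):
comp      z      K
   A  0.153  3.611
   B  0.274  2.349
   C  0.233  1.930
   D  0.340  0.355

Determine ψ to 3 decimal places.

Iterate (Newton) starting at ψ = 0.34:
  ψ = 0.340: g = 0.3488, g' = -0.875 → ψ = 0.738
  ψ = 0.738: g = 0.0314, g' = -0.833 → ψ = 0.776
  ψ = 0.776: g = -0.0006, g' = -0.868 → ψ = 0.775
Converged at ψ = 0.775.

ψ = 0.775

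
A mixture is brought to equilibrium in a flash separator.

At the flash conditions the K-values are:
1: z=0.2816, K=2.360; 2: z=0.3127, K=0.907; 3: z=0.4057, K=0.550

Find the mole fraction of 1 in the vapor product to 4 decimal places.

y_1 = 0.4358

Material balance + equilibrium reduce to Σ zᵢ(Kᵢ−1)/(1+V/F(Kᵢ−1)) = 0.
Check two-phase: ΣzᵢKᵢ = 1.1713 > 1 and Σzᵢ/Kᵢ = 1.2017 > 1, so g(0) = 0.1713 > 0 and g(1) = -0.2017 < 0.
Newton–Raphson from V/F = 0.5:
  V/F = 0.5000: g = -0.03811, g' = -0.3243 → V/F = 0.3825
  V/F = 0.3825: g = 0.00125, g' = -0.3482 → V/F = 0.3861
Converged at V/F = 0.3861.
Compositions from xᵢ = zᵢ/(1+V/F(Kᵢ−1)), yᵢ = Kᵢxᵢ:
  1: x = 0.1846, y = 0.4358
  2: x = 0.3243, y = 0.2942
  3: x = 0.4910, y = 0.2701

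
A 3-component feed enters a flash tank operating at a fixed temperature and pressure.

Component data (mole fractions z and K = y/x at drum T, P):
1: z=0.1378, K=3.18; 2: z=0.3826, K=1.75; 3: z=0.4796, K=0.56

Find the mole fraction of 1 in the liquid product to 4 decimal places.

Material balance + equilibrium reduce to Σ zᵢ(Kᵢ−1)/(1+V/F(Kᵢ−1)) = 0.
Feasibility: ΣzᵢKᵢ = 1.3763, Σzᵢ/Kᵢ = 1.1184 — both > 1, two phases present.
Newton iteration, V/F⁰ = 0.5:
  V/F = 0.5000: g = 0.08188, g' = -0.4164 → V/F = 0.6967
  V/F = 0.6967: g = 0.00344, g' = -0.3892 → V/F = 0.7055
Converged at V/F = 0.7055.
Compositions from xᵢ = zᵢ/(1+V/F(Kᵢ−1)), yᵢ = Kᵢxᵢ:
  1: x = 0.0543, y = 0.1727
  2: x = 0.2502, y = 0.4379
  3: x = 0.6955, y = 0.3895

x_1 = 0.0543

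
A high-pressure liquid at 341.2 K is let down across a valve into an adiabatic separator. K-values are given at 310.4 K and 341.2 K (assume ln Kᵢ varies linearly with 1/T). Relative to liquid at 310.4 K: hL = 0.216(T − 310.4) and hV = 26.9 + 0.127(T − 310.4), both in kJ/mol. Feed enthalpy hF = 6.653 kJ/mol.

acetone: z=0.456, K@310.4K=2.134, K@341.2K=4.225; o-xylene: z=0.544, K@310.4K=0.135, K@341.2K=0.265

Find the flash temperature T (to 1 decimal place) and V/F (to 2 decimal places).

T = 317.9 K, V/F = 0.19

Adiabatic flash: solve Rachford–Rice at each trial T, then check hF = ψ·hV(T) + (1−ψ)·hL(T).
  T = 310.4 K: K = (2.134, 0.135), RR gives ψ = 0.047, H_out = 1.276 kJ/mol
  T = 341.2 K: K = (4.225, 0.265), RR gives ψ = 0.452, H_out = 17.566 kJ/mol
  T = 325.8 K: K = (3.052, 0.192), RR gives ψ = 0.299, H_out = 10.968 kJ/mol
  T = 318.1 K: K = (2.563, 0.162), RR gives ψ = 0.196, H_out = 6.800 kJ/mol
  T = 314.2 K: K = (2.338, 0.148), RR gives ψ = 0.129, H_out = 4.238 kJ/mol
  T = 316.1 K: K = (2.446, 0.154), RR gives ψ = 0.163, H_out = 5.536 kJ/mol
Linear interpolation between T = 316.1 (H_out = 5.536) and T = 318.1 (H_out = 6.800) on hF = 6.653 gives T ≈ 317.9 K, at which ψ = 0.19.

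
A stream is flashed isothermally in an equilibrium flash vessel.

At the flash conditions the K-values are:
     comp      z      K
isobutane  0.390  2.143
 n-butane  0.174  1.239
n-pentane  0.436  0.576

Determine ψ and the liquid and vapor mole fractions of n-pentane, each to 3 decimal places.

Newton iteration, ψ⁰ = 0.4:
  ψ = 0.400: g = 0.1212, g' = -0.362 → ψ = 0.735
  ψ = 0.735: g = 0.0091, g' = -0.323 → ψ = 0.763
Converged at ψ = 0.763.
Compositions from xᵢ = zᵢ/(1+ψ(Kᵢ−1)), yᵢ = Kᵢxᵢ:
  isobutane: x = 0.208, y = 0.446
  n-butane: x = 0.147, y = 0.182
  n-pentane: x = 0.645, y = 0.371

ψ = 0.763, x_n-pentane = 0.645, y_n-pentane = 0.371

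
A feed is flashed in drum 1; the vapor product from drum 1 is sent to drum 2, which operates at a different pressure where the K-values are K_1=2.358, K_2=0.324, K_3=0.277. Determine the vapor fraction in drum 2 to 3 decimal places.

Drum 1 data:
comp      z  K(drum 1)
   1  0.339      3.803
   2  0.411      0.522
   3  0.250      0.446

Drum 1:
Let ψ₁ = V/F and solve Σ zᵢ(Kᵢ−1)/(1+ψ₁(Kᵢ−1)) = 0.
Check two-phase: ΣzᵢKᵢ = 1.615 > 1 and Σzᵢ/Kᵢ = 1.437 > 1, so g(0) = 0.615 > 0 and g(1) = -0.437 < 0.
Iterate (Newton) starting at ψ₁ = 0.5:
  ψ₁ = 0.500: g = -0.0540, g' = -0.771 → ψ₁ = 0.430
  ψ₁ = 0.430: g = 0.0019, g' = -0.829 → ψ₁ = 0.432
Converged at ψ₁ = 0.432.
Drum-1 compositions:
  1: x = 0.153, y = 0.583
  2: x = 0.518, y = 0.270
  3: x = 0.329, y = 0.147
Drum-2 feed = drum-1 vapor: z₂ = (0.5830, 0.2704, 0.1466).
Drum 2:
Material balance + equilibrium reduce to Σ zᵢ(Kᵢ−1)/(1+ψ₂(Kᵢ−1)) = 0.
Feasibility: ΣzᵢKᵢ = 1.503, Σzᵢ/Kᵢ = 1.611 — both > 1, two phases present.
Newton–Raphson from ψ₂ = 0.67:
  ψ₂ = 0.670: g = -0.1251, g' = -0.996 → ψ₂ = 0.544
  ψ₂ = 0.544: g = -0.0088, g' = -0.873 → ψ₂ = 0.534
Converged at ψ₂ = 0.534.
  1: x = 0.338, y = 0.797
  2: x = 0.423, y = 0.137
  3: x = 0.239, y = 0.066

V/F (drum 2) = 0.534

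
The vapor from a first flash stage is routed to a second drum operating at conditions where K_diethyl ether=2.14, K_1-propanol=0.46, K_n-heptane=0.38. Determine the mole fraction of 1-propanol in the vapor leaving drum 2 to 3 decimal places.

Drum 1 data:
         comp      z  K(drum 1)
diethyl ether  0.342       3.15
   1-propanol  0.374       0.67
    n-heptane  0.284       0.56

Drum 1:
Newton–Raphson from ψ₁ = 0.62:
  ψ₁ = 0.620: g = -0.0118, g' = -0.459 → ψ₁ = 0.594
Converged at ψ₁ = 0.594.
Drum-1 compositions:
  diethyl ether: x = 0.150, y = 0.473
  1-propanol: x = 0.465, y = 0.312
  n-heptane: x = 0.385, y = 0.215
Drum-2 feed = drum-1 vapor: z₂ = (0.4729, 0.3117, 0.2154).
Drum 2:
Rachford–Rice: g(ψ₂) = Σ zᵢ(Kᵢ−1)/(1+ψ₂(Kᵢ−1)) = 0.
Check two-phase: ΣzᵢKᵢ = 1.237 > 1 and Σzᵢ/Kᵢ = 1.465 > 1, so g(0) = 0.237 > 0 and g(1) = -0.465 < 0.
Newton iteration, ψ₂⁰ = 0.5:
  ψ₂ = 0.500: g = -0.0808, g' = -0.594 → ψ₂ = 0.364
  ψ₂ = 0.364: g = -0.0010, g' = -0.586 → ψ₂ = 0.362
Converged at ψ₂ = 0.362.
  diethyl ether: x = 0.335, y = 0.716
  1-propanol: x = 0.388, y = 0.178
  n-heptane: x = 0.278, y = 0.106

y_1-propanol (drum 2) = 0.178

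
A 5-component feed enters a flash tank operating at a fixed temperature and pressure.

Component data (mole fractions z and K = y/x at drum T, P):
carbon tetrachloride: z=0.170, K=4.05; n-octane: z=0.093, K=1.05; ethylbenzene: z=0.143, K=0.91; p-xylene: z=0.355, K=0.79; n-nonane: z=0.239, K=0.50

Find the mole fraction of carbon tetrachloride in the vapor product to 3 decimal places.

y_carbon tetrachloride = 0.316

Material balance + equilibrium reduce to Σ zᵢ(Kᵢ−1)/(1+ψ(Kᵢ−1)) = 0.
g(0) = ΣzᵢKᵢ − 1 = 0.316 and g(1) = 1 − Σzᵢ/Kᵢ = -0.215, so a root lies in (0, 1).
Newton iteration, ψ⁰ = 0.5:
  ψ = 0.500: g = -0.0462, g' = -0.375 → ψ = 0.377
  ψ = 0.377: g = 0.0043, g' = -0.453 → ψ = 0.386
Converged at ψ = 0.386.
Compositions from xᵢ = zᵢ/(1+ψ(Kᵢ−1)), yᵢ = Kᵢxᵢ:
  carbon tetrachloride: x = 0.078, y = 0.316
  n-octane: x = 0.091, y = 0.096
  ethylbenzene: x = 0.148, y = 0.135
  p-xylene: x = 0.386, y = 0.305
  n-nonane: x = 0.296, y = 0.148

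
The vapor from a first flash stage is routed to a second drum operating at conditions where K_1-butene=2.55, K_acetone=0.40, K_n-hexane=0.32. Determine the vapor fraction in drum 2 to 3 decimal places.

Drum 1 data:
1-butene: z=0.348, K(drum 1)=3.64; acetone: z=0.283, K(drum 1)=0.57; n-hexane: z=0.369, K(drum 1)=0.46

Drum 1:
Material balance + equilibrium reduce to Σ zᵢ(Kᵢ−1)/(1+ψ₁(Kᵢ−1)) = 0.
Check two-phase: ΣzᵢKᵢ = 1.598 > 1 and Σzᵢ/Kᵢ = 1.394 > 1, so g(0) = 0.598 > 0 and g(1) = -0.394 < 0.
Newton–Raphson from ψ₁ = 0.6:
  ψ₁ = 0.600: g = -0.1032, g' = -0.694 → ψ₁ = 0.451
  ψ₁ = 0.451: g = 0.0048, g' = -0.774 → ψ₁ = 0.457
Converged at ψ₁ = 0.457.
Drum-1 compositions:
  1-butene: x = 0.158, y = 0.574
  acetone: x = 0.352, y = 0.201
  n-hexane: x = 0.490, y = 0.225
Drum-2 feed = drum-1 vapor: z₂ = (0.5738, 0.2008, 0.2254).
Drum 2:
Newton–Raphson from ψ₂ = 0.41:
  ψ₂ = 0.410: g = 0.1714, g' = -0.843 → ψ₂ = 0.613
  ψ₂ = 0.613: g = 0.0023, g' = -0.850 → ψ₂ = 0.616
Converged at ψ₂ = 0.616.
  1-butene: x = 0.294, y = 0.748
  acetone: x = 0.319, y = 0.127
  n-hexane: x = 0.388, y = 0.124

V/F (drum 2) = 0.616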